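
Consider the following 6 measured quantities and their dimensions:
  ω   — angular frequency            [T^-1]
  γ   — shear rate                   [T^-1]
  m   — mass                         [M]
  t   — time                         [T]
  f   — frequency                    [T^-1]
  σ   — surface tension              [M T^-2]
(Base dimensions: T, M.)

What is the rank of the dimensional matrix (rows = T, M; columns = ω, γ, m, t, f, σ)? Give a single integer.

2

Exponent matrix [T,M] × [ω,γ,m,t,f,σ]:
  T: [-1 -1  0  1 -1 -2]
  M: [ 0  0  1  0  0  1]
Row reduction gives pivot columns ω,m; rank = 2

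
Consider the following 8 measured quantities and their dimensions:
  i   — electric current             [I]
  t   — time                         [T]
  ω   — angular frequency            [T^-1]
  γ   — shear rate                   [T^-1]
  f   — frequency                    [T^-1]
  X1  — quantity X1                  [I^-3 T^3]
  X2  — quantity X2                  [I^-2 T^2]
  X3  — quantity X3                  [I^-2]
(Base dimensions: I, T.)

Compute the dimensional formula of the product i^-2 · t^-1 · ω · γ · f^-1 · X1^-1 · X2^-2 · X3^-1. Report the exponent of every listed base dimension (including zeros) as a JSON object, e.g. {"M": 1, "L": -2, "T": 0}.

Write exponents as rows I,T / cols i,t,ω,γ,f,X1,X2,X3:
  I: [ 1  0  0  0  0 -3 -2 -2]
  T: [ 0  1 -1 -1 -1  3  2  0]
  [I]: (-2)·1+(-1)·0+(1)·0+(1)·0+(-1)·0+(-1)·-3+(-2)·-2+(-1)·-2 = 7
  [T]: (-2)·0+(-1)·1+(1)·-1+(1)·-1+(-1)·-1+(-1)·3+(-2)·2+(-1)·0 = -9
⇒ I^7 T^-9

{"I": 7, "T": -9}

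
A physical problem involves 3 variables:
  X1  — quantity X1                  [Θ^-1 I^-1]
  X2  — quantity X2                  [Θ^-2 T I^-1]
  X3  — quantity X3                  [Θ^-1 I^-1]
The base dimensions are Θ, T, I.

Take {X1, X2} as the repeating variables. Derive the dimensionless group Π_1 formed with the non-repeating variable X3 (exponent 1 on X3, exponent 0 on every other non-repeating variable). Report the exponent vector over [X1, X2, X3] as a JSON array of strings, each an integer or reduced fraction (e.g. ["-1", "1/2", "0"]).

Dimensional matrix (Θ×T×I by X1×X2×X3):
  Θ: [-1 -2 -1]
  T: [ 0  1  0]
  I: [-1 -1 -1]
Row reduction gives pivot columns X1,X2; rank = 2
Pivot set = {X1,X2}, free = {X3}
RREF:
  r0: [   1    0    1]
  r1: [   0    1    0]
  r2: [   0    0    0]
Fix exponent of X3 at 1; solve each RREF row for its pivot's exponent:
  r0: exp(X1) + (1)·1 = 0 ⇒ exp(X1) = -1
  r1: exp(X2) + (0)·1 = 0 ⇒ exp(X2) = 0
Π_1 = X1^-1 · X3

["-1", "0", "1"]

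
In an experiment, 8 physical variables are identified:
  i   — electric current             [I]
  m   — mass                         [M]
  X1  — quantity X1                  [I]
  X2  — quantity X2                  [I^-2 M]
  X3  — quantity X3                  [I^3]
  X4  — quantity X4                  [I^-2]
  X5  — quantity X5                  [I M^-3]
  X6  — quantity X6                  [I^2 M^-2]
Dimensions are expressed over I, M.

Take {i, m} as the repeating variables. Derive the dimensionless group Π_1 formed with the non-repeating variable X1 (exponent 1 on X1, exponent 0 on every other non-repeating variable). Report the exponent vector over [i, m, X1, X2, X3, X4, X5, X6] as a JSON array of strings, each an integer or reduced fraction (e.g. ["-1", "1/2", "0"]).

Write exponents as rows I,M / cols i,m,X1,X2,X3,X4,X5,X6:
  I: [ 1  0  1 -2  3 -2  1  2]
  M: [ 0  1  0  1  0  0 -3 -2]
Echelon form has 2 nonzero rows (pivots: i,m)
Repeat: i,m; free: X1,X2,X3,X4,X5,X6
RREF:
  r0: [   1    0    1   -2    3   -2    1    2]
  r1: [   0    1    0    1    0    0   -3   -2]
Fix exponent of X1 at 1, X2 at 0, X3 at 0, X4 at 0, X5 at 0, X6 at 0; solve each RREF row for its pivot's exponent:
  r0: exp(i) + (1)·1 = 0 ⇒ exp(i) = -1
  r1: exp(m) + (0)·1 = 0 ⇒ exp(m) = 0
Π_1 = i^-1 · X1

["-1", "0", "1", "0", "0", "0", "0", "0"]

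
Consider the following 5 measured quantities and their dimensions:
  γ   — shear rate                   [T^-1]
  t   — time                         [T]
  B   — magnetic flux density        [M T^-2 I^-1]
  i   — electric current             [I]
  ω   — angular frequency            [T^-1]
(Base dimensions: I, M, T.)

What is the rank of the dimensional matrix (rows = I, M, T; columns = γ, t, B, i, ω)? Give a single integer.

3

Dimensional matrix (I×M×T by γ×t×B×i×ω):
  I: [ 0  0 -1  1  0]
  M: [ 0  0  1  0  0]
  T: [-1  1 -2  0 -1]
RREF → pivots at {γ,B,i} ⇒ r = 3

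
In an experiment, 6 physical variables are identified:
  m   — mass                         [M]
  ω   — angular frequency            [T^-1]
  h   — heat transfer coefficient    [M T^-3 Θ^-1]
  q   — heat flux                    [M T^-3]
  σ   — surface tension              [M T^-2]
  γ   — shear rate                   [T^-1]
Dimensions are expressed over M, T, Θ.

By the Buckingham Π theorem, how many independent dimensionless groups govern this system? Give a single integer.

3

Exponent matrix [M,T,Θ] × [m,ω,h,q,σ,γ]:
  M: [ 1  0  1  1  1  0]
  T: [ 0 -1 -3 -3 -2 -1]
  Θ: [ 0  0 -1  0  0  0]
Echelon form has 3 nonzero rows (pivots: m,ω,h)
6 vars − rank 3 = 3 Π groups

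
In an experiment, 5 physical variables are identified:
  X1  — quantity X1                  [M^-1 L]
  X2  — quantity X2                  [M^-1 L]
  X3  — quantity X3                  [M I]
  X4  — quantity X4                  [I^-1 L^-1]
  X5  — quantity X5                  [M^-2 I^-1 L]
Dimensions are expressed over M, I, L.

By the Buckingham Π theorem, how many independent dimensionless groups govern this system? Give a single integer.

Dimensional matrix (M×I×L by X1×X2×X3×X4×X5):
  M: [-1 -1  1  0 -2]
  I: [ 0  0  1 -1 -1]
  L: [ 1  1  0 -1  1]
Row reduction gives pivot columns X1,X3; rank = 2
n=5, r=2 ⇒ 3 dimensionless groups

3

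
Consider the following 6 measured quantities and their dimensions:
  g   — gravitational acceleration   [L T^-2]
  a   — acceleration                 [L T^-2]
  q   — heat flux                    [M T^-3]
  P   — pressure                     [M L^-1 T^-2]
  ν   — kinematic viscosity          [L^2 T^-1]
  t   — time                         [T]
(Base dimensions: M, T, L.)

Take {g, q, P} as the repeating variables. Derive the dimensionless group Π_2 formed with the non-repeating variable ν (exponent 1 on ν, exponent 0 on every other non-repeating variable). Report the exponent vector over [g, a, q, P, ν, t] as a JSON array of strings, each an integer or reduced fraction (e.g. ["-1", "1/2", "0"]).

Dimensional matrix (M×T×L by g×a×q×P×ν×t):
  M: [ 0  0  1  1  0  0]
  T: [-2 -2 -3 -2 -1  1]
  L: [ 1  1  0 -1  2  0]
Row reduction gives pivot columns g,q,P; rank = 3
Repeat: g,q,P; free: a,ν,t
RREF:
  r0: [   1    1    0    0   -1   -1]
  r1: [   0    0    1    0    3    1]
  r2: [   0    0    0    1   -3   -1]
Fix exponent of ν at 1, a at 0, t at 0; solve each RREF row for its pivot's exponent:
  r0: exp(g) + (-1)·1 = 0 ⇒ exp(g) = 1
  r1: exp(q) + (3)·1 = 0 ⇒ exp(q) = -3
  r2: exp(P) + (-3)·1 = 0 ⇒ exp(P) = 3
Π_2 = g · q^-3 · P^3 · ν

["1", "0", "-3", "3", "1", "0"]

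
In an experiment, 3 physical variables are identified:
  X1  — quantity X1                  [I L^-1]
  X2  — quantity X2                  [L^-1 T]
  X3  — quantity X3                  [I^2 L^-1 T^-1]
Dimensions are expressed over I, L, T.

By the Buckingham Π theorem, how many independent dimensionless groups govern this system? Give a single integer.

Exponent matrix [I,L,T] × [X1,X2,X3]:
  I: [ 1  0  2]
  L: [-1 -1 -1]
  T: [ 0  1 -1]
Row reduction gives pivot columns X1,X2; rank = 2
3 vars − rank 2 = 1 Π group

1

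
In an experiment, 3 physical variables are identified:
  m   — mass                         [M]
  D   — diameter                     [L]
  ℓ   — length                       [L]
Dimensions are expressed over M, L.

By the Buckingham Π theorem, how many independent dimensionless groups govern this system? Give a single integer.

Dimensional matrix (M×L by m×D×ℓ):
  M: [ 1  0  0]
  L: [ 0  1  1]
Echelon form has 2 nonzero rows (pivots: m,D)
Π count = n − r = 3 − 2 = 1

1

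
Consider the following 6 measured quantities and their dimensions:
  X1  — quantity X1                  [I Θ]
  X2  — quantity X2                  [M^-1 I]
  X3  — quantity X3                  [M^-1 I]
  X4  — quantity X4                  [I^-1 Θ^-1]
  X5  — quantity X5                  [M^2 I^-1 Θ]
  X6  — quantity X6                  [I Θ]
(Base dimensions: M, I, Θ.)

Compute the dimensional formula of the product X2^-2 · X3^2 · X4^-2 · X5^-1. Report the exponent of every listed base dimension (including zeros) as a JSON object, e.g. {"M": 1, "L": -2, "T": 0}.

{"M": -2, "I": 3, "Θ": 1}

Dimensional matrix (M×I×Θ by X1×X2×X3×X4×X5×X6):
  M: [ 0 -1 -1  0  2  0]
  I: [ 1  1  1 -1 -1  1]
  Θ: [ 1  0  0 -1  1  1]
  [M]: (-2)·-1+(2)·-1+(-2)·0+(-1)·2 = -2
  [I]: (-2)·1+(2)·1+(-2)·-1+(-1)·-1 = 3
  [Θ]: (-2)·0+(2)·0+(-2)·-1+(-1)·1 = 1
⇒ M^-2 I^3 Θ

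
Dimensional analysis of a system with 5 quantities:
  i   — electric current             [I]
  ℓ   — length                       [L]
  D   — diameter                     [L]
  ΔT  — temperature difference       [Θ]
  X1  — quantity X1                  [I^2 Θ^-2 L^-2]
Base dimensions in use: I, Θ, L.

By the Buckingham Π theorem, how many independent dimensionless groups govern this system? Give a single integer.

Write exponents as rows I,Θ,L / cols i,ℓ,D,ΔT,X1:
  I: [ 1  0  0  0  2]
  Θ: [ 0  0  0  1 -2]
  L: [ 0  1  1  0 -2]
RREF → pivots at {i,ℓ,ΔT} ⇒ r = 3
Π count = n − r = 5 − 3 = 2

2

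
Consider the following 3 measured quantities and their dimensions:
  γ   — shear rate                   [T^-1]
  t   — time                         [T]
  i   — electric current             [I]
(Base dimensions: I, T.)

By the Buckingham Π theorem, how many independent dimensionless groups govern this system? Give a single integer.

Exponent matrix [I,T] × [γ,t,i]:
  I: [ 0  0  1]
  T: [-1  1  0]
Echelon form has 2 nonzero rows (pivots: γ,i)
Π count = n − r = 3 − 2 = 1

1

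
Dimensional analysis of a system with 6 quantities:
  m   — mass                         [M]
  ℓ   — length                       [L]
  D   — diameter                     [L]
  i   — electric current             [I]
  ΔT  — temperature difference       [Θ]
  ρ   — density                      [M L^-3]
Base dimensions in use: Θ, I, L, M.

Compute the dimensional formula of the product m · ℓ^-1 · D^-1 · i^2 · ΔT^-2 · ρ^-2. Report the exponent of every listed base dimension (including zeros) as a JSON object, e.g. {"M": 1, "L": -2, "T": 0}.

Exponent matrix [Θ,I,L,M] × [m,ℓ,D,i,ΔT,ρ]:
  Θ: [ 0  0  0  0  1  0]
  I: [ 0  0  0  1  0  0]
  L: [ 0  1  1  0  0 -3]
  M: [ 1  0  0  0  0  1]
  [Θ]: (1)·0+(-1)·0+(-1)·0+(2)·0+(-2)·1+(-2)·0 = -2
  [I]: (1)·0+(-1)·0+(-1)·0+(2)·1+(-2)·0+(-2)·0 = 2
  [L]: (1)·0+(-1)·1+(-1)·1+(2)·0+(-2)·0+(-2)·-3 = 4
  [M]: (1)·1+(-1)·0+(-1)·0+(2)·0+(-2)·0+(-2)·1 = -1
⇒ Θ^-2 I^2 L^4 M^-1

{"Θ": -2, "I": 2, "L": 4, "M": -1}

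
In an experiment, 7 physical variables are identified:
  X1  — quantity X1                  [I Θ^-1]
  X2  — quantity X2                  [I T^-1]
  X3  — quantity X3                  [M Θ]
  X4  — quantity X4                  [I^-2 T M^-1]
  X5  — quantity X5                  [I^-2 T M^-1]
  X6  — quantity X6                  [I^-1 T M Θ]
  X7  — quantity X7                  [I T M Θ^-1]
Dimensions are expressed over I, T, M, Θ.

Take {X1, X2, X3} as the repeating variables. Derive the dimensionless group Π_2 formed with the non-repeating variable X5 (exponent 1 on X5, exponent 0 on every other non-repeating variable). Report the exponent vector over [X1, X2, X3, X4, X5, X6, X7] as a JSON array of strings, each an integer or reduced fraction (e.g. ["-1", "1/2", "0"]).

Write exponents as rows I,T,M,Θ / cols X1,X2,X3,X4,X5,X6,X7:
  I: [ 1  1  0 -2 -2 -1  1]
  T: [ 0 -1  0  1  1  1  1]
  M: [ 0  0  1 -1 -1  1  1]
  Θ: [-1  0  1  0  0  1 -1]
RREF → pivots at {X1,X2,X3} ⇒ r = 3
Repeat: X1,X2,X3; free: X4,X5,X6,X7
RREF:
  r0: [   1    0    0   -1   -1    0    2]
  r1: [   0    1    0   -1   -1   -1   -1]
  r2: [   0    0    1   -1   -1    1    1]
  r3: [   0    0    0    0    0    0    0]
Fix exponent of X5 at 1, X4 at 0, X6 at 0, X7 at 0; solve each RREF row for its pivot's exponent:
  r0: exp(X1) + (-1)·1 = 0 ⇒ exp(X1) = 1
  r1: exp(X2) + (-1)·1 = 0 ⇒ exp(X2) = 1
  r2: exp(X3) + (-1)·1 = 0 ⇒ exp(X3) = 1
Π_2 = X1 · X2 · X3 · X5

["1", "1", "1", "0", "1", "0", "0"]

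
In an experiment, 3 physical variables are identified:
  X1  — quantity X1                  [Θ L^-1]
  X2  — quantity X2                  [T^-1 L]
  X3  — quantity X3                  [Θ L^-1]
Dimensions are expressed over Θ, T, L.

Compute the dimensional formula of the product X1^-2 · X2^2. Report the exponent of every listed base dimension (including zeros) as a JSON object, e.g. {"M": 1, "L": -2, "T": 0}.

Exponent matrix [Θ,T,L] × [X1,X2,X3]:
  Θ: [ 1  0  1]
  T: [ 0 -1  0]
  L: [-1  1 -1]
  [Θ]: (-2)·1+(2)·0 = -2
  [T]: (-2)·0+(2)·-1 = -2
  [L]: (-2)·-1+(2)·1 = 4
⇒ Θ^-2 T^-2 L^4

{"Θ": -2, "T": -2, "L": 4}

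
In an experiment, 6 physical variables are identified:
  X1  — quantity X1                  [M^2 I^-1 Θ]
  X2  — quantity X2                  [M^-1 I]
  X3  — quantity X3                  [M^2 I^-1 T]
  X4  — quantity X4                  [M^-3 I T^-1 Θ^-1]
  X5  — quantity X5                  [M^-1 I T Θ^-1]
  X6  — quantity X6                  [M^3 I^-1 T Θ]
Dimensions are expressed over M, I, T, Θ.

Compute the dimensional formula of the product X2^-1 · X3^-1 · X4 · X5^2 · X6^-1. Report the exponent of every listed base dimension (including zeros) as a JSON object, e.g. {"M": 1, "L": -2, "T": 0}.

{"M": -9, "I": 4, "T": -1, "Θ": -4}

Dimensional matrix (M×I×T×Θ by X1×X2×X3×X4×X5×X6):
  M: [ 2 -1  2 -3 -1  3]
  I: [-1  1 -1  1  1 -1]
  T: [ 0  0  1 -1  1  1]
  Θ: [ 1  0  0 -1 -1  1]
  [M]: (-1)·-1+(-1)·2+(1)·-3+(2)·-1+(-1)·3 = -9
  [I]: (-1)·1+(-1)·-1+(1)·1+(2)·1+(-1)·-1 = 4
  [T]: (-1)·0+(-1)·1+(1)·-1+(2)·1+(-1)·1 = -1
  [Θ]: (-1)·0+(-1)·0+(1)·-1+(2)·-1+(-1)·1 = -4
⇒ M^-9 I^4 T^-1 Θ^-4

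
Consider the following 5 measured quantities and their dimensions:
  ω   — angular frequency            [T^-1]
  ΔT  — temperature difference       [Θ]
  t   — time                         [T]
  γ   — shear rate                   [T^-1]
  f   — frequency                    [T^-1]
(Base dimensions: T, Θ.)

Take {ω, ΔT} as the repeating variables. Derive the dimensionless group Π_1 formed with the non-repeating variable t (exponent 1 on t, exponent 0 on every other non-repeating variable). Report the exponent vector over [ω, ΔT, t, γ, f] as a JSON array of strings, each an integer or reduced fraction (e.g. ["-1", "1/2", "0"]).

["1", "0", "1", "0", "0"]

Write exponents as rows T,Θ / cols ω,ΔT,t,γ,f:
  T: [-1  0  1 -1 -1]
  Θ: [ 0  1  0  0  0]
Row reduction gives pivot columns ω,ΔT; rank = 2
Repeat: ω,ΔT; free: t,γ,f
RREF:
  r0: [   1    0   -1    1    1]
  r1: [   0    1    0    0    0]
Fix exponent of t at 1, γ at 0, f at 0; solve each RREF row for its pivot's exponent:
  r0: exp(ω) + (-1)·1 = 0 ⇒ exp(ω) = 1
  r1: exp(ΔT) + (0)·1 = 0 ⇒ exp(ΔT) = 0
Π_1 = ω · t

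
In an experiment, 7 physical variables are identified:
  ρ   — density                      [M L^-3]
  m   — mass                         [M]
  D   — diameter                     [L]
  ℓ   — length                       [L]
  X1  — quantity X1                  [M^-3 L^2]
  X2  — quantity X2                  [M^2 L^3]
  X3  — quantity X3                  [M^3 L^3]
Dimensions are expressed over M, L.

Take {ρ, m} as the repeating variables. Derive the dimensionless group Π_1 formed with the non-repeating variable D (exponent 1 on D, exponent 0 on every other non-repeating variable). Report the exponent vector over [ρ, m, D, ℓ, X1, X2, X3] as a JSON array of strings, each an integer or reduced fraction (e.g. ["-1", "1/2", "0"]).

["1/3", "-1/3", "1", "0", "0", "0", "0"]

Dimensional matrix (M×L by ρ×m×D×ℓ×X1×X2×X3):
  M: [ 1  1  0  0 -3  2  3]
  L: [-3  0  1  1  2  3  3]
RREF → pivots at {ρ,m} ⇒ r = 2
Repeat: ρ,m; free: D,ℓ,X1,X2,X3
RREF:
  r0: [   1    0 -1/3 -1/3 -2/3   -1   -1]
  r1: [   0    1  1/3  1/3 -7/3    3    4]
Fix exponent of D at 1, ℓ at 0, X1 at 0, X2 at 0, X3 at 0; solve each RREF row for its pivot's exponent:
  r0: exp(ρ) + (-1/3)·1 = 0 ⇒ exp(ρ) = 1/3
  r1: exp(m) + (1/3)·1 = 0 ⇒ exp(m) = -1/3
Π_1 = ρ^(1/3) · m^(-1/3) · D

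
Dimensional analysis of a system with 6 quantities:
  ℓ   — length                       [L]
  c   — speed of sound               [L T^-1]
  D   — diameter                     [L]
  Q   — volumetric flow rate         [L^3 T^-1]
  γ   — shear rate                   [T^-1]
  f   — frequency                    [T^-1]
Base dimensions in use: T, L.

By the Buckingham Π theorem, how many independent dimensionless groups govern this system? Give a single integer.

4

Write exponents as rows T,L / cols ℓ,c,D,Q,γ,f:
  T: [ 0 -1  0 -1 -1 -1]
  L: [ 1  1  1  3  0  0]
Row reduction gives pivot columns ℓ,c; rank = 2
Π count = n − r = 6 − 2 = 4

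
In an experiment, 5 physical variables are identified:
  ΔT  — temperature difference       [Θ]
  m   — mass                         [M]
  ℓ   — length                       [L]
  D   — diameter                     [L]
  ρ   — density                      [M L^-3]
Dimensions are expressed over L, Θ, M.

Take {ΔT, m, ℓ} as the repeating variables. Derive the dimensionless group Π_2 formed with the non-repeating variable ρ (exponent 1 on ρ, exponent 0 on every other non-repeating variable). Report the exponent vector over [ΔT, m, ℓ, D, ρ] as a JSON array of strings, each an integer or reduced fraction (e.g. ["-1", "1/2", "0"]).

["0", "-1", "3", "0", "1"]

Dimensional matrix (L×Θ×M by ΔT×m×ℓ×D×ρ):
  L: [ 0  0  1  1 -3]
  Θ: [ 1  0  0  0  0]
  M: [ 0  1  0  0  1]
Row reduction gives pivot columns ΔT,m,ℓ; rank = 3
Repeat: ΔT,m,ℓ; free: D,ρ
RREF:
  r0: [   1    0    0    0    0]
  r1: [   0    1    0    0    1]
  r2: [   0    0    1    1   -3]
Fix exponent of ρ at 1, D at 0; solve each RREF row for its pivot's exponent:
  r0: exp(ΔT) + (0)·1 = 0 ⇒ exp(ΔT) = 0
  r1: exp(m) + (1)·1 = 0 ⇒ exp(m) = -1
  r2: exp(ℓ) + (-3)·1 = 0 ⇒ exp(ℓ) = 3
Π_2 = m^-1 · ℓ^3 · ρ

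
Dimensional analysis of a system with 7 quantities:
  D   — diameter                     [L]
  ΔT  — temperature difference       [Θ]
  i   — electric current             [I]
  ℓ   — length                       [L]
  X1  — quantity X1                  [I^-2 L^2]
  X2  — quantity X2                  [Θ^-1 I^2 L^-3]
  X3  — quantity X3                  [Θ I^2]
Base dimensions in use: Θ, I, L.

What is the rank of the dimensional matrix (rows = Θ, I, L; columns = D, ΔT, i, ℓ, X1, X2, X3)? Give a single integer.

Dimensional matrix (Θ×I×L by D×ΔT×i×ℓ×X1×X2×X3):
  Θ: [ 0  1  0  0  0 -1  1]
  I: [ 0  0  1  0 -2  2  2]
  L: [ 1  0  0  1  2 -3  0]
RREF → pivots at {D,ΔT,i} ⇒ r = 3

3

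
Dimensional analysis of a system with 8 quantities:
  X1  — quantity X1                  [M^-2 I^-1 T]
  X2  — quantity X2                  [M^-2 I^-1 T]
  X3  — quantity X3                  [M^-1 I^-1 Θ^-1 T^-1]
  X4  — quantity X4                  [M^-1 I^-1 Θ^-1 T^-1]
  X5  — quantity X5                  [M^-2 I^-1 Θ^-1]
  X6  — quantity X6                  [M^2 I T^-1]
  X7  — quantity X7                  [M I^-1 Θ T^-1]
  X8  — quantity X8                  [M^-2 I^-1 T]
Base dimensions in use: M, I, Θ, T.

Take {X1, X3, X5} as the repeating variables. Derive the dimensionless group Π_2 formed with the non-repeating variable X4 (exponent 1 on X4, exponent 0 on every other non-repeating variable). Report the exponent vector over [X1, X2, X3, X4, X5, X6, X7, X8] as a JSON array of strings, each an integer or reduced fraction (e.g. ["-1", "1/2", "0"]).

Exponent matrix [M,I,Θ,T] × [X1,X2,X3,X4,X5,X6,X7,X8]:
  M: [-2 -2 -1 -1 -2  2  1 -2]
  I: [-1 -1 -1 -1 -1  1 -1 -1]
  Θ: [ 0  0 -1 -1 -1  0  1  0]
  T: [ 1  1 -1 -1  0 -1 -1  1]
Row reduction gives pivot columns X1,X3,X5; rank = 3
Repeat: X1,X3,X5; free: X2,X4,X6,X7,X8
RREF:
  r0: [   1    1    0    0    0   -1    2    1]
  r1: [   0    0    1    1    0    0    3    0]
  r2: [   0    0    0    0    1    0   -4    0]
  r3: [   0    0    0    0    0    0    0    0]
Fix exponent of X4 at 1, X2 at 0, X6 at 0, X7 at 0, X8 at 0; solve each RREF row for its pivot's exponent:
  r0: exp(X1) + (0)·1 = 0 ⇒ exp(X1) = 0
  r1: exp(X3) + (1)·1 = 0 ⇒ exp(X3) = -1
  r2: exp(X5) + (0)·1 = 0 ⇒ exp(X5) = 0
Π_2 = X3^-1 · X4

["0", "0", "-1", "1", "0", "0", "0", "0"]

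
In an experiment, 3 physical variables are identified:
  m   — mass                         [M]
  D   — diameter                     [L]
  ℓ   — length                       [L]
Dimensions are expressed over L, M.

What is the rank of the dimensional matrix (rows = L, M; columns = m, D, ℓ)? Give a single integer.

2

Exponent matrix [L,M] × [m,D,ℓ]:
  L: [ 0  1  1]
  M: [ 1  0  0]
Echelon form has 2 nonzero rows (pivots: m,D)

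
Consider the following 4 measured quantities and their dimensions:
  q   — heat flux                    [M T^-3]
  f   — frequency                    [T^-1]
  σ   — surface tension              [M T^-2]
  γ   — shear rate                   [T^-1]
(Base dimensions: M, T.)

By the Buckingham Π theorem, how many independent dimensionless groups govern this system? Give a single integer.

2

Write exponents as rows M,T / cols q,f,σ,γ:
  M: [ 1  0  1  0]
  T: [-3 -1 -2 -1]
RREF → pivots at {q,f} ⇒ r = 2
4 vars − rank 2 = 2 Π groups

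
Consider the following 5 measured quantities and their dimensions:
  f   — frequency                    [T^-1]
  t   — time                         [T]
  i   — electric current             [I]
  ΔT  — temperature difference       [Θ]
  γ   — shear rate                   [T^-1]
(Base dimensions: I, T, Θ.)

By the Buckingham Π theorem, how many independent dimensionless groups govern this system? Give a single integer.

2

Exponent matrix [I,T,Θ] × [f,t,i,ΔT,γ]:
  I: [ 0  0  1  0  0]
  T: [-1  1  0  0 -1]
  Θ: [ 0  0  0  1  0]
RREF → pivots at {f,i,ΔT} ⇒ r = 3
n=5, r=3 ⇒ 2 dimensionless groups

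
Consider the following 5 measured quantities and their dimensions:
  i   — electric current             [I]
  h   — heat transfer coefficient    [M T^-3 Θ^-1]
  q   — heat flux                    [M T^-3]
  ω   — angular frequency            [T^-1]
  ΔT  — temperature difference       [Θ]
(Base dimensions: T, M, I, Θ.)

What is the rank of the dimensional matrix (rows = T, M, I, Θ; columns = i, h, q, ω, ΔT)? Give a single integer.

4

Exponent matrix [T,M,I,Θ] × [i,h,q,ω,ΔT]:
  T: [ 0 -3 -3 -1  0]
  M: [ 0  1  1  0  0]
  I: [ 1  0  0  0  0]
  Θ: [ 0 -1  0  0  1]
Row reduction gives pivot columns i,h,q,ω; rank = 4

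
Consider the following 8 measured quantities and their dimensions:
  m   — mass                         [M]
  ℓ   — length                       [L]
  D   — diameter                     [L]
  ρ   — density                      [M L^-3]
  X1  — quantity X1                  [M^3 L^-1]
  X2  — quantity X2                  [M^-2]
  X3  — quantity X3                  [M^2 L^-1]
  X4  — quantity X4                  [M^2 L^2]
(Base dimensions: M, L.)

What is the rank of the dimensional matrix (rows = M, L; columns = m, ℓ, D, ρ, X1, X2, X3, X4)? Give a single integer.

2

Dimensional matrix (M×L by m×ℓ×D×ρ×X1×X2×X3×X4):
  M: [ 1  0  0  1  3 -2  2  2]
  L: [ 0  1  1 -3 -1  0 -1  2]
RREF → pivots at {m,ℓ} ⇒ r = 2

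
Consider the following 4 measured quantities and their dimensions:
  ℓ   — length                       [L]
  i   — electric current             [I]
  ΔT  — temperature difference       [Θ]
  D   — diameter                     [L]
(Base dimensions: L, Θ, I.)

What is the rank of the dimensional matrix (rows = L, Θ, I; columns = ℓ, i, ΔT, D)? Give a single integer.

3

Dimensional matrix (L×Θ×I by ℓ×i×ΔT×D):
  L: [ 1  0  0  1]
  Θ: [ 0  0  1  0]
  I: [ 0  1  0  0]
Echelon form has 3 nonzero rows (pivots: ℓ,i,ΔT)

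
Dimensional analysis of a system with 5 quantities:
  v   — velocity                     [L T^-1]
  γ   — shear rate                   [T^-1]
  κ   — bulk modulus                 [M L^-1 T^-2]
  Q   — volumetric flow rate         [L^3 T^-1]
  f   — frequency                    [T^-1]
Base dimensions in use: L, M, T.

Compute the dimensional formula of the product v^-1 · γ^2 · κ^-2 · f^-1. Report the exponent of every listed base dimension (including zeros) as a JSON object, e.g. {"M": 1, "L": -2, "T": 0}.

{"L": 1, "M": -2, "T": 4}

Exponent matrix [L,M,T] × [v,γ,κ,Q,f]:
  L: [ 1  0 -1  3  0]
  M: [ 0  0  1  0  0]
  T: [-1 -1 -2 -1 -1]
  [L]: (-1)·1+(2)·0+(-2)·-1+(-1)·0 = 1
  [M]: (-1)·0+(2)·0+(-2)·1+(-1)·0 = -2
  [T]: (-1)·-1+(2)·-1+(-2)·-2+(-1)·-1 = 4
⇒ L M^-2 T^4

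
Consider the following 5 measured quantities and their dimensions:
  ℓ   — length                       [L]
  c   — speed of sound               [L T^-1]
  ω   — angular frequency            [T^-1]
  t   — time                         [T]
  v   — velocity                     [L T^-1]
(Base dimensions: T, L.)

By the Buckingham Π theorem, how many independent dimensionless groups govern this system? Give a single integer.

Dimensional matrix (T×L by ℓ×c×ω×t×v):
  T: [ 0 -1 -1  1 -1]
  L: [ 1  1  0  0  1]
RREF → pivots at {ℓ,c} ⇒ r = 2
Π count = n − r = 5 − 2 = 3

3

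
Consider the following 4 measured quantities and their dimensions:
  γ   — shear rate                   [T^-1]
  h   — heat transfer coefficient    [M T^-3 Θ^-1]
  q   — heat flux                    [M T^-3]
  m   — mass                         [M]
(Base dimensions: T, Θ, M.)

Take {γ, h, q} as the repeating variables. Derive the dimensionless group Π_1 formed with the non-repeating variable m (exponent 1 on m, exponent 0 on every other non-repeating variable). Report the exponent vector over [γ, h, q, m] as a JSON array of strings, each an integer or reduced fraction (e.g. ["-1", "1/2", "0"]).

["3", "0", "-1", "1"]

Write exponents as rows T,Θ,M / cols γ,h,q,m:
  T: [-1 -3 -3  0]
  Θ: [ 0 -1  0  0]
  M: [ 0  1  1  1]
Echelon form has 3 nonzero rows (pivots: γ,h,q)
Pivot set = {γ,h,q}, free = {m}
RREF:
  r0: [   1    0    0   -3]
  r1: [   0    1    0    0]
  r2: [   0    0    1    1]
Fix exponent of m at 1; solve each RREF row for its pivot's exponent:
  r0: exp(γ) + (-3)·1 = 0 ⇒ exp(γ) = 3
  r1: exp(h) + (0)·1 = 0 ⇒ exp(h) = 0
  r2: exp(q) + (1)·1 = 0 ⇒ exp(q) = -1
Π_1 = γ^3 · q^-1 · m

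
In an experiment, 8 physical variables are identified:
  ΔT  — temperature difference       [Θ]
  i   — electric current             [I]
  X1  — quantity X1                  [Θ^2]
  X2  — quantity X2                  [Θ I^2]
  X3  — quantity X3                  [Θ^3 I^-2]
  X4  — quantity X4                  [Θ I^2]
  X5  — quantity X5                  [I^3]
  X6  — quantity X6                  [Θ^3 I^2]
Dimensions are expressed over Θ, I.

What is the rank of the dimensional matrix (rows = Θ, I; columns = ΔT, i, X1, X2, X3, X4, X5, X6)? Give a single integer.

2

Dimensional matrix (Θ×I by ΔT×i×X1×X2×X3×X4×X5×X6):
  Θ: [ 1  0  2  1  3  1  0  3]
  I: [ 0  1  0  2 -2  2  3  2]
Echelon form has 2 nonzero rows (pivots: ΔT,i)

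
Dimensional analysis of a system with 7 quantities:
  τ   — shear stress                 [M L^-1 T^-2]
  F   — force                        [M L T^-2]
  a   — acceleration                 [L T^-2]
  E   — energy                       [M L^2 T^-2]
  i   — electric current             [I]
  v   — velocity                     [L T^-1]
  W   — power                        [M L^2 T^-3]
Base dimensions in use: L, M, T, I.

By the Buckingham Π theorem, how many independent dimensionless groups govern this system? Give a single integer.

3

Write exponents as rows L,M,T,I / cols τ,F,a,E,i,v,W:
  L: [-1  1  1  2  0  1  2]
  M: [ 1  1  0  1  0  0  1]
  T: [-2 -2 -2 -2  0 -1 -3]
  I: [ 0  0  0  0  1  0  0]
Row reduction gives pivot columns τ,F,a,i; rank = 4
Π count = n − r = 7 − 4 = 3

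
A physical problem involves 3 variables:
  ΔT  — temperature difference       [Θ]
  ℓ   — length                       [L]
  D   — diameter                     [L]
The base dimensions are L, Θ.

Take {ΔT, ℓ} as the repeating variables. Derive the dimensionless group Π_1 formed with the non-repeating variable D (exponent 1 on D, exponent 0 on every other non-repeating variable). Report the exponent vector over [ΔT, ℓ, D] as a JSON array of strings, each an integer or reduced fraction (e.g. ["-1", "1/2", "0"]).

Write exponents as rows L,Θ / cols ΔT,ℓ,D:
  L: [ 0  1  1]
  Θ: [ 1  0  0]
Echelon form has 2 nonzero rows (pivots: ΔT,ℓ)
Repeat: ΔT,ℓ; free: D
RREF:
  r0: [   1    0    0]
  r1: [   0    1    1]
Fix exponent of D at 1; solve each RREF row for its pivot's exponent:
  r0: exp(ΔT) + (0)·1 = 0 ⇒ exp(ΔT) = 0
  r1: exp(ℓ) + (1)·1 = 0 ⇒ exp(ℓ) = -1
Π_1 = ℓ^-1 · D

["0", "-1", "1"]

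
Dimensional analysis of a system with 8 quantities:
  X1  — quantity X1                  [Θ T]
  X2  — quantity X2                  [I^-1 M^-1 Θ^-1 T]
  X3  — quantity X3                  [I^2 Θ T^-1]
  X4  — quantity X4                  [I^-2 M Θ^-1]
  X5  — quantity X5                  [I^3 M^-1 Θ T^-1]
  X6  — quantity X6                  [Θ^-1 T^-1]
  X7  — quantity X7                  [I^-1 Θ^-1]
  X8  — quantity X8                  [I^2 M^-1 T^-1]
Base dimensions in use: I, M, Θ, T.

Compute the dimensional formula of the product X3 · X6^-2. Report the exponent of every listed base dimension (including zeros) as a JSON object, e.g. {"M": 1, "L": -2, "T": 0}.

{"I": 2, "M": 0, "Θ": 3, "T": 1}

Exponent matrix [I,M,Θ,T] × [X1,X2,X3,X4,X5,X6,X7,X8]:
  I: [ 0 -1  2 -2  3  0 -1  2]
  M: [ 0 -1  0  1 -1  0  0 -1]
  Θ: [ 1 -1  1 -1  1 -1 -1  0]
  T: [ 1  1 -1  0 -1 -1  0 -1]
  [I]: (1)·2+(-2)·0 = 2
  [M]: (1)·0+(-2)·0 = 0
  [Θ]: (1)·1+(-2)·-1 = 3
  [T]: (1)·-1+(-2)·-1 = 1
⇒ I^2 Θ^3 T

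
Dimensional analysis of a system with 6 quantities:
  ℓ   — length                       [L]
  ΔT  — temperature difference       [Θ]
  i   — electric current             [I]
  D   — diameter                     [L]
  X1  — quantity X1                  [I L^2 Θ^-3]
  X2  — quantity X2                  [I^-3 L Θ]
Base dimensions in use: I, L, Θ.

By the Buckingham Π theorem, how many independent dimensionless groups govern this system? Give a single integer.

Write exponents as rows I,L,Θ / cols ℓ,ΔT,i,D,X1,X2:
  I: [ 0  0  1  0  1 -3]
  L: [ 1  0  0  1  2  1]
  Θ: [ 0  1  0  0 -3  1]
Echelon form has 3 nonzero rows (pivots: ℓ,ΔT,i)
Π count = n − r = 6 − 3 = 3

3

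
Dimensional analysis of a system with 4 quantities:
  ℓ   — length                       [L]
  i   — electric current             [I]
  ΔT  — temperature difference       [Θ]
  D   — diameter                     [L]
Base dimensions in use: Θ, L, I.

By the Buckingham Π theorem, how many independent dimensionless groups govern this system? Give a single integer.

1

Exponent matrix [Θ,L,I] × [ℓ,i,ΔT,D]:
  Θ: [ 0  0  1  0]
  L: [ 1  0  0  1]
  I: [ 0  1  0  0]
Echelon form has 3 nonzero rows (pivots: ℓ,i,ΔT)
4 vars − rank 3 = 1 Π group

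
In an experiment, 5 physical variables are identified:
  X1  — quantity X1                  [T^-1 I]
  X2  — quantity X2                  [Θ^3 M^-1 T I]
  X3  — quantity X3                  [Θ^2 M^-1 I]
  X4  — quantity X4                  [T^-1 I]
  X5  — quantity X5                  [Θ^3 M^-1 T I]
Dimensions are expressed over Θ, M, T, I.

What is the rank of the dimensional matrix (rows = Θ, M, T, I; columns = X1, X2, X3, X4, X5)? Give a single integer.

3

Dimensional matrix (Θ×M×T×I by X1×X2×X3×X4×X5):
  Θ: [ 0  3  2  0  3]
  M: [ 0 -1 -1  0 -1]
  T: [-1  1  0 -1  1]
  I: [ 1  1  1  1  1]
Row reduction gives pivot columns X1,X2,X3; rank = 3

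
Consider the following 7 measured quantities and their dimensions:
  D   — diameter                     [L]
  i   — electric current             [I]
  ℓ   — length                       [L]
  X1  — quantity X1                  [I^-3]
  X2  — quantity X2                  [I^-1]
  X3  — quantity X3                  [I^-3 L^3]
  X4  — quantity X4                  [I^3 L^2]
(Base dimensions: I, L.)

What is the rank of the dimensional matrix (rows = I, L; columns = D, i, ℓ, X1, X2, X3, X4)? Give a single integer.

Exponent matrix [I,L] × [D,i,ℓ,X1,X2,X3,X4]:
  I: [ 0  1  0 -3 -1 -3  3]
  L: [ 1  0  1  0  0  3  2]
Row reduction gives pivot columns D,i; rank = 2

2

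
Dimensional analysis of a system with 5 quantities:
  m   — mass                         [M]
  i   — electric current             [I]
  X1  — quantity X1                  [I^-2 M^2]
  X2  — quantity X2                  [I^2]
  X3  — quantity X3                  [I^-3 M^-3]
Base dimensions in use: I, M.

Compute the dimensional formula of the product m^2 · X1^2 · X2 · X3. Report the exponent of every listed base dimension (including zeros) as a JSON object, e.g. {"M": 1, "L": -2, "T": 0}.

Write exponents as rows I,M / cols m,i,X1,X2,X3:
  I: [ 0  1 -2  2 -3]
  M: [ 1  0  2  0 -3]
  [I]: (2)·0+(2)·-2+(1)·2+(1)·-3 = -5
  [M]: (2)·1+(2)·2+(1)·0+(1)·-3 = 3
⇒ I^-5 M^3

{"I": -5, "M": 3}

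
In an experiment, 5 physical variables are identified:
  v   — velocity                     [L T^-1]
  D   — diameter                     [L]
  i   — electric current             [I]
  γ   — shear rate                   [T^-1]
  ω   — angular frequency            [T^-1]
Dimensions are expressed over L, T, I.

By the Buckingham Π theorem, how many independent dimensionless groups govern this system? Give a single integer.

2

Write exponents as rows L,T,I / cols v,D,i,γ,ω:
  L: [ 1  1  0  0  0]
  T: [-1  0  0 -1 -1]
  I: [ 0  0  1  0  0]
Row reduction gives pivot columns v,D,i; rank = 3
5 vars − rank 3 = 2 Π groups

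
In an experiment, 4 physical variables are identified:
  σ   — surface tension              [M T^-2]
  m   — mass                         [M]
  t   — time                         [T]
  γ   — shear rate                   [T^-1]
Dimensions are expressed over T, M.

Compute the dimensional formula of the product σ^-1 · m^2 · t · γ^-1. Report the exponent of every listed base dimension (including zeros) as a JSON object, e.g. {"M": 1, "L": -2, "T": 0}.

Dimensional matrix (T×M by σ×m×t×γ):
  T: [-2  0  1 -1]
  M: [ 1  1  0  0]
  [T]: (-1)·-2+(2)·0+(1)·1+(-1)·-1 = 4
  [M]: (-1)·1+(2)·1+(1)·0+(-1)·0 = 1
⇒ T^4 M

{"T": 4, "M": 1}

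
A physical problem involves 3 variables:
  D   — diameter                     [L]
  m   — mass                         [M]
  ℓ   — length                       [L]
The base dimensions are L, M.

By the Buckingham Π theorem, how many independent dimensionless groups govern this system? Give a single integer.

1

Dimensional matrix (L×M by D×m×ℓ):
  L: [ 1  0  1]
  M: [ 0  1  0]
Echelon form has 2 nonzero rows (pivots: D,m)
n=3, r=2 ⇒ 1 dimensionless group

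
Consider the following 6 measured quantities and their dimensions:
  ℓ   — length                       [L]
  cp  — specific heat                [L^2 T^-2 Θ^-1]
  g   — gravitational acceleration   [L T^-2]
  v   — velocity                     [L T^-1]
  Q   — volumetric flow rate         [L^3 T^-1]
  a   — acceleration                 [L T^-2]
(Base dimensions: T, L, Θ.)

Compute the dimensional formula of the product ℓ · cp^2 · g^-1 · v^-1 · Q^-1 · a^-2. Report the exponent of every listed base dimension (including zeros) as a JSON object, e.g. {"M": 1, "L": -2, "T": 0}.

{"T": 4, "L": -2, "Θ": -2}

Write exponents as rows T,L,Θ / cols ℓ,cp,g,v,Q,a:
  T: [ 0 -2 -2 -1 -1 -2]
  L: [ 1  2  1  1  3  1]
  Θ: [ 0 -1  0  0  0  0]
  [T]: (1)·0+(2)·-2+(-1)·-2+(-1)·-1+(-1)·-1+(-2)·-2 = 4
  [L]: (1)·1+(2)·2+(-1)·1+(-1)·1+(-1)·3+(-2)·1 = -2
  [Θ]: (1)·0+(2)·-1+(-1)·0+(-1)·0+(-1)·0+(-2)·0 = -2
⇒ T^4 L^-2 Θ^-2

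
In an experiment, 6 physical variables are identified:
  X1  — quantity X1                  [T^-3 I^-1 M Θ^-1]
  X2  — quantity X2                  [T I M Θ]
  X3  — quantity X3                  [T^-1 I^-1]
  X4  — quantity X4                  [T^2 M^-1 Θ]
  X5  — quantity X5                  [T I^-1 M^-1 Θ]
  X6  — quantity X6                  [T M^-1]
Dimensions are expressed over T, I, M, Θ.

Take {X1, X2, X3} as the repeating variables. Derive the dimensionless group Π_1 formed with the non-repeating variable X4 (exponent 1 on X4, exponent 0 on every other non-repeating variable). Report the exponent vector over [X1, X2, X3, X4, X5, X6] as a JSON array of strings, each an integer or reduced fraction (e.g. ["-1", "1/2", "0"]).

["1", "0", "-1", "1", "0", "0"]

Dimensional matrix (T×I×M×Θ by X1×X2×X3×X4×X5×X6):
  T: [-3  1 -1  2  1  1]
  I: [-1  1 -1  0 -1  0]
  M: [ 1  1  0 -1 -1 -1]
  Θ: [-1  1  0  1  1  0]
Echelon form has 3 nonzero rows (pivots: X1,X2,X3)
Repeat: X1,X2,X3; free: X4,X5,X6
RREF:
  r0: [   1    0    0   -1   -1 -1/2]
  r1: [   0    1    0    0    0 -1/2]
  r2: [   0    0    1    1    2    0]
  r3: [   0    0    0    0    0    0]
Fix exponent of X4 at 1, X5 at 0, X6 at 0; solve each RREF row for its pivot's exponent:
  r0: exp(X1) + (-1)·1 = 0 ⇒ exp(X1) = 1
  r1: exp(X2) + (0)·1 = 0 ⇒ exp(X2) = 0
  r2: exp(X3) + (1)·1 = 0 ⇒ exp(X3) = -1
Π_1 = X1 · X3^-1 · X4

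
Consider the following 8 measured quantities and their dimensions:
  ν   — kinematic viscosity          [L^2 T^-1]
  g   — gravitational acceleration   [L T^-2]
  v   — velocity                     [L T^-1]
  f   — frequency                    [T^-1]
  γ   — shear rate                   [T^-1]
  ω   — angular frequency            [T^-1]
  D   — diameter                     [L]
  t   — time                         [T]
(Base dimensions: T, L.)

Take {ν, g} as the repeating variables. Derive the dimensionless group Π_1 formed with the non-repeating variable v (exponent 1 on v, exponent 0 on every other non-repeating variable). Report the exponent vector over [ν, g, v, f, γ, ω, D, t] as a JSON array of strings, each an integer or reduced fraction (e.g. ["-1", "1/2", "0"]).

Exponent matrix [T,L] × [ν,g,v,f,γ,ω,D,t]:
  T: [-1 -2 -1 -1 -1 -1  0  1]
  L: [ 2  1  1  0  0  0  1  0]
Echelon form has 2 nonzero rows (pivots: ν,g)
Repeat: ν,g; free: v,f,γ,ω,D,t
RREF:
  r0: [   1    0  1/3 -1/3 -1/3 -1/3  2/3  1/3]
  r1: [   0    1  1/3  2/3  2/3  2/3 -1/3 -2/3]
Fix exponent of v at 1, f at 0, γ at 0, ω at 0, D at 0, t at 0; solve each RREF row for its pivot's exponent:
  r0: exp(ν) + (1/3)·1 = 0 ⇒ exp(ν) = -1/3
  r1: exp(g) + (1/3)·1 = 0 ⇒ exp(g) = -1/3
Π_1 = ν^(-1/3) · g^(-1/3) · v

["-1/3", "-1/3", "1", "0", "0", "0", "0", "0"]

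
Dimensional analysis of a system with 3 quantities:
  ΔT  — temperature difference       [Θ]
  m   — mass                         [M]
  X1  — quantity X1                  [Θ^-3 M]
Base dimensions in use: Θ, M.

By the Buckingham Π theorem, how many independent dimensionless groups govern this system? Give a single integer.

Write exponents as rows Θ,M / cols ΔT,m,X1:
  Θ: [ 1  0 -3]
  M: [ 0  1  1]
Row reduction gives pivot columns ΔT,m; rank = 2
3 vars − rank 2 = 1 Π group

1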